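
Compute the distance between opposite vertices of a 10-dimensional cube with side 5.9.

Diagonal = √10 · 5.9 ≈ 18.6574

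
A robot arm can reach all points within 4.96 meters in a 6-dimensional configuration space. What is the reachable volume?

V_6(4.96) = π^(6/2) · (4.96)^6 / Γ(6/2 + 1) ≈ 76946.4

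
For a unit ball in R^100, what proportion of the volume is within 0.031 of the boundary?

V(inner)/V(outer) = ((1-0.031)/1)^100 ≈ 0.04289, so the shell fraction is 0.957108.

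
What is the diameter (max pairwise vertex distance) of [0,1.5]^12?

Diagonal = √12 · 1.5 ≈ 5.19615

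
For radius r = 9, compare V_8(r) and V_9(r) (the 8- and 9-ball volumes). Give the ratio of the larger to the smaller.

V_8(9) ≈ 1.74714e+08, V_9(9) ≈ 1.27791e+09. The 9-ball is larger by a factor of 7.314.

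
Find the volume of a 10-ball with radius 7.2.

Volume = π^{10/2}·(7.2)^10/Γ(6) ≈ 9.54758e+08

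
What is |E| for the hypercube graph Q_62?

Each of the 2^62 = 4611686018427387904 vertices has degree 62; total edges = 62·2^62/2 = 142962266571249025024.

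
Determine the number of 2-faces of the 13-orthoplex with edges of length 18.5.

Number of 2-faces = 2^(2+1) · C(13,2+1) = 8 · 286 = 2288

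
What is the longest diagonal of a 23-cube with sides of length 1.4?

||(1.4,1.4,...,1.4)|| = √(23)·1.4 ≈ 6.71416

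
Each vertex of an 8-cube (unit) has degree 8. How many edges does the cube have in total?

Each of the 2^8 = 256 vertices has degree 8; total edges = 8·2^8/2 = 1024.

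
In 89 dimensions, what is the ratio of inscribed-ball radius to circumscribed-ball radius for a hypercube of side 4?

r_in / r_out = (4/2) / (4√89/2) = 1/√89 ≈ 0.106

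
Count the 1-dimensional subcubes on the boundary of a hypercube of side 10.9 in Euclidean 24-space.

An n-cube has C(n,k)·2^(n-k) k-faces. Here C(24,1)·2^23 = 24·8388608 = 201326592.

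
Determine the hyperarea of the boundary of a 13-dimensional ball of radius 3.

|∂B_13(3)| = 2519424·π^6/385 ≈ 6.29129e+06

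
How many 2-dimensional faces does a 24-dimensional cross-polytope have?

An n-cross-polytope has 2^(k+1)·C(n,k+1) k-faces. Here 2^3·C(24,3) = 8·2024 = 16192.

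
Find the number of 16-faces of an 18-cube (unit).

An n-cube has C(n,k)·2^(n-k) k-faces. Here C(18,16)·2^2 = 153·4 = 612.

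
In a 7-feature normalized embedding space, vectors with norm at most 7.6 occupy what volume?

The n-ball volume is π^(n/2)·r^n/Γ(n/2+1). With n=7, r=7.6: V ≈ 6.91951e+06.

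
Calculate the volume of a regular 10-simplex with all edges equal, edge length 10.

Volume = 10^10 · √(11/2^10) / 10! ≈ 285.617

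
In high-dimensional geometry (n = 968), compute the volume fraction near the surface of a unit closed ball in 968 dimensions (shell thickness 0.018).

1 - (1-0.018)^968 ≈ 0.9999999769 ≈ 99.999998%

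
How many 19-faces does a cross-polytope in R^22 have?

Each 19-face is the convex hull of 20 vertices, one chosen as ±e_i from each of 20 distinct axes: 2^20·C(22,20) = 242221056.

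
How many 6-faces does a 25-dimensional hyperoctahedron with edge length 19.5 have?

Each 6-face is the convex hull of 7 vertices, one chosen as ±e_i from each of 7 distinct axes: 2^7·C(25,7) = 61529600.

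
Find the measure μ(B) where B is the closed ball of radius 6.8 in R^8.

The n-ball volume is π^(n/2)·r^n/Γ(n/2+1). With n=8, r=6.8: V ≈ 1.85549e+07.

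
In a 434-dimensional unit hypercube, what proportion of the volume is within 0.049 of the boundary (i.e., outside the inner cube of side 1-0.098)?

The inner cube has side 1-2·0.049 = 0.902 and volume (0.902)^434 ≈ 3.628e-20, so the shell holds 1 - 3.628e-20 of the volume.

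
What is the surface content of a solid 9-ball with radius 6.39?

The surface area of an n-ball is 2π^(n/2) r^(n-1) / Γ(n/2). For n=9, r=6.39: 8.25215e+07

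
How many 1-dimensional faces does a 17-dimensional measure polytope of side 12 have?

An n-cube has C(n,k)·2^(n-k) k-faces. Here C(17,1)·2^16 = 17·65536 = 1114112.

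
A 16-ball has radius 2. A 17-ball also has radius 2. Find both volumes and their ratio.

V_16(2) ≈ 15422.6. V_17(2) ≈ 18478.7. Ratio V_16/V_17 ≈ 0.8346.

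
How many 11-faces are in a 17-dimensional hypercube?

An n-cube has C(n,k)·2^(n-k) k-faces. Here C(17,11)·2^6 = 12376·64 = 792064.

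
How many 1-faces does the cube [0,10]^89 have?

An n-cube has n·2^(n-1) edges. With n = 89: 89·309485009821345068724781056 = 27544165874099711116505513984.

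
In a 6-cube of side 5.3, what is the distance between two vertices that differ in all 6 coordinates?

d = √(5.3² + 5.3² + ... + 5.3²) [6 terms] = √(6·5.3²) = 5.3√6 ≈ 12.9823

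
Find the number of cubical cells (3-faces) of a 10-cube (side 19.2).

Number of 3-faces = C(10,3) · 2^(10-3) = 120 · 128 = 15360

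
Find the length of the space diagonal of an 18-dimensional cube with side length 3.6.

The space diagonal of an n-cube of side s is s√n. Here 3.6·√18 ≈ 15.2735.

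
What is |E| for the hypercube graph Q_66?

The 66-cube has n·2^(n-1) = 66·2^65 = 66·36893488147419103232 = 2434970217729660813312 edges.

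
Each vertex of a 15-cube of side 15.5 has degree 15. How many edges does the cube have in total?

An n-cube has n·2^(n-1) edges. With n = 15: 15·16384 = 245760.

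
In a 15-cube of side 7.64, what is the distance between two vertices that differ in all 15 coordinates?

||(7.64,7.64,...,7.64)|| = √(15)·7.64 ≈ 29.5896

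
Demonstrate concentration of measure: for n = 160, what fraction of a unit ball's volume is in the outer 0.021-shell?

1 - (1-0.021)^160 ≈ 0.966486 ≈ 96.65%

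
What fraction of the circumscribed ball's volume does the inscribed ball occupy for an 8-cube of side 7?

V_in/V_out = n^(-n/2) = 8^(-8/2) ≈ 0.000244141.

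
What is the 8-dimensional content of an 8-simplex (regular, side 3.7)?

V = (3.7^8 / 8!) · √((8+1) / 2^8) ≈ 0.163341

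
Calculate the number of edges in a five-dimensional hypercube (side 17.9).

An n-cube has n·2^(n-1) edges. With n = 5: 5·16 = 80.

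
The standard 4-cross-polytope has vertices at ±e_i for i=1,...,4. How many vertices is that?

The vertices are ±e_1, ..., ±e_4, so there are 2·4 = 8.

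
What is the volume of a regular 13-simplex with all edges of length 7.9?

V_13 = √(14) · 7.9^13 / (13! · 2^(13/2)) ≈ 3.09914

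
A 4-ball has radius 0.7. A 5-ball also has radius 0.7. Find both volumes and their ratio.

V_4(0.7) ≈ 1.18485. V_5(0.7) ≈ 0.884685. Ratio V_4/V_5 ≈ 1.339.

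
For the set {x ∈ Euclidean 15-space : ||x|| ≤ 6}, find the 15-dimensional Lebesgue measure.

V = 1486016741376·π^7/25025 ≈ 1.79349e+11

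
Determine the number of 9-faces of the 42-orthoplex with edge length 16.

Each 9-face is the convex hull of 10 vertices, one chosen as ±e_i from each of 10 distinct axes: 2^10·C(42,10) = 1506757604352.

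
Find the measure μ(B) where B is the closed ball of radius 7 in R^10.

V = 282475249·π^5/120 ≈ 7.20358e+08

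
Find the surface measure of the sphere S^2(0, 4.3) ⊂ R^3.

The surface area of an n-ball is 2π^(n/2) r^(n-1) / Γ(n/2). For n=3, r=4.3: 4πr² = 4π·(4.3)² ≈ 232.352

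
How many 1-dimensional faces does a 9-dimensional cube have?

Choose 1 of 9 axes to span the face (C(9,1) = 9 ways), then fix each of the remaining 8 coordinates at one of its two extreme values (2^8 = 256 ways): 9·256 = 2304.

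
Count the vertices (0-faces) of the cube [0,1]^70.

Number of vertices = 2^70 = 1180591620717411303424.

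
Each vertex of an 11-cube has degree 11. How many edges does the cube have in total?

The 11-cube has n·2^(n-1) = 11·2^10 = 11·1024 = 11264 edges.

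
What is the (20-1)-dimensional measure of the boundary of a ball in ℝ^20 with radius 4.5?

|∂B_20(4.5)| = 16677181699666569·π^10/1174405120 ≈ 1.32985e+12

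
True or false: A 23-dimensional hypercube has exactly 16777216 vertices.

False. The 23-cube has 2^23 = 8388608 vertices.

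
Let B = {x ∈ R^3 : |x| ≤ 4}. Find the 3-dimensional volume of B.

The n-ball volume is π^(n/2)·r^n/Γ(n/2+1). With n=3, r=4: V = 256·π/3 ≈ 268.083.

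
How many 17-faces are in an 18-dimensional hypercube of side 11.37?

An n-cube has C(n,k)·2^(n-k) k-faces. Here C(18,17)·2^1 = 18·2 = 36.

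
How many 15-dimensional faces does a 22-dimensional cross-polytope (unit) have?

Number of 15-faces = 2^(15+1) · C(22,15+1) = 65536 · 74613 = 4889837568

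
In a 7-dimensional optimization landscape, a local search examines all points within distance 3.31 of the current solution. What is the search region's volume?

The n-ball volume is π^(n/2)·r^n/Γ(n/2+1). With n=7, r=3.31: V ≈ 20567.3.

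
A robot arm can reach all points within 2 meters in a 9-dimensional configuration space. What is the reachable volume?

V_9(2) = π^(9/2) · (2)^9 / Γ(9/2 + 1) = 16384·π^4/945 ≈ 1688.84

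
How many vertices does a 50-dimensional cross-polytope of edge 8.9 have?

The 50-dimensional cross-polytope has 2n = 2·50 = 100 vertices.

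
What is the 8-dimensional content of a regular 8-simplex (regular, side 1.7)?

V = (1.7^8 / 8!) · √((8+1) / 2^8) ≈ 0.000324393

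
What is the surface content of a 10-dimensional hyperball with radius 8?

S = n·V_n(r)/r = 10·V_10(8)/8 (volume-to-surface relation), giving 33554432·π^5/3 ≈ 3.42277e+09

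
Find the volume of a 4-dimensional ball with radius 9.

The n-ball volume is π^(n/2)·r^n/Γ(n/2+1). With n=4, r=9: V = 6561·π^2/2 ≈ 32377.2.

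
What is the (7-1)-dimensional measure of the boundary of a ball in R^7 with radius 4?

The surface area of an n-ball is 2π^(n/2) r^(n-1) / Γ(n/2). For n=7, r=4: 65536·π^3/15 ≈ 135468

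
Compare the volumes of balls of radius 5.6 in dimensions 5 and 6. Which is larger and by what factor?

V_5(5.6) ≈ 28989.4, V_6(5.6) ≈ 159377. The 6-ball is larger by a factor of 5.498.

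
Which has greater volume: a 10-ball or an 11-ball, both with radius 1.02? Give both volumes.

V_10(1.02) ≈ 3.10864. V_11(1.02) ≈ 2.34265. The 10-ball is larger.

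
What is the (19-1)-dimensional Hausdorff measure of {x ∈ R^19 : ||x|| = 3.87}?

S_19(3.87) = 2·π^(19/2)·(3.87)^18 / Γ(19/2) ≈ 3.35844e+10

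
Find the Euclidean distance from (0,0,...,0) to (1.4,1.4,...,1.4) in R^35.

The space diagonal of an n-cube of side s is s√n. Here 1.4·√35 ≈ 8.28251.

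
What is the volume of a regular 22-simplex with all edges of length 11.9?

V_22 = √(23) · 11.9^22 / (22! · 2^(22/2)) ≈ 0.956755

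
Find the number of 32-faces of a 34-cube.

f_32(34-cube) = (34 choose 32) · 2^2 = 2244.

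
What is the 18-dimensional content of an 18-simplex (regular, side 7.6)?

V_18 = √(19) · 7.6^18 / (18! · 2^(18/2)) ≈ 0.00951504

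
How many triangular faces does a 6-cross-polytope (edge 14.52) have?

f_2(6-orthoplex) = 2^3 · (6 choose 3) = 160.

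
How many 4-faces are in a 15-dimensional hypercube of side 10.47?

Number of 4-faces = C(15,4) · 2^(15-4) = 1365 · 2048 = 2795520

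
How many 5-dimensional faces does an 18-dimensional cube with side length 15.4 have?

f_5(18-cube) = (18 choose 5) · 2^13 = 70189056.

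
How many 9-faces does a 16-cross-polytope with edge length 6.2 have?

Number of 9-faces = 2^(9+1) · C(16,9+1) = 1024 · 8008 = 8200192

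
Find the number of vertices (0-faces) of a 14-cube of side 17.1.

Choose 0 of 14 axes to span the face (C(14,0) = 1 way), then fix each of the remaining 14 coordinates at one of its two extreme values (2^14 = 16384 ways): 1·16384 = 16384.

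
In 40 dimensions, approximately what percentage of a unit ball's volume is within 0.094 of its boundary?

1 - (1-0.094)^40 ≈ 0.980719 ≈ 98.07%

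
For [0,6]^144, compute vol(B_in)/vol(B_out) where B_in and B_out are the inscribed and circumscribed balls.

Volume scales as r^n, and r_in/r_out = 1/√144, giving (1/√144)^144 ≈ 3.96187e-156.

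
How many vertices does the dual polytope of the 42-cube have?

Number of vertices = 2n = 84.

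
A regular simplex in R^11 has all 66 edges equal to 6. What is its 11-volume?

For a regular n-simplex with edge a, V = (a^n / n!)·√((n+1)/2^n). With a=6, n=11: V ≈ 0.695719.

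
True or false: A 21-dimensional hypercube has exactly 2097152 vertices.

True. The 21-cube has 2^21 = 2097152 vertices.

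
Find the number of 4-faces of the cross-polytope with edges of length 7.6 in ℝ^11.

An n-cross-polytope has 2^(k+1)·C(n,k+1) k-faces. Here 2^5·C(11,5) = 32·462 = 14784.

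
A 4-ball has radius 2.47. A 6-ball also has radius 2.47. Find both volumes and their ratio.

V_4(2.47) ≈ 183.678. V_6(2.47) ≈ 1173.49. Ratio V_4/V_6 ≈ 0.1565.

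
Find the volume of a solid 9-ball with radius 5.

V = 12500000·π^4/189 ≈ 6.4424e+06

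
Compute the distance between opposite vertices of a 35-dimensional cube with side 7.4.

The space diagonal of an n-cube of side s is s√n. Here 7.4·√35 ≈ 43.779.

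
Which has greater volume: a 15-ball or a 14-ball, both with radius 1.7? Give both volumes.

V_15(1.7) ≈ 1091.85. V_14(1.7) ≈ 1009.03. The 15-ball is larger.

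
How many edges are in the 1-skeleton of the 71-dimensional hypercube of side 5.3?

An n-cube has n·2^(n-1) edges. With n = 71: 71·1180591620717411303424 = 83822005070936202543104.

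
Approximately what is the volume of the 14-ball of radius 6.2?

The n-ball volume is π^(n/2)·r^n/Γ(n/2+1). With n=14, r=6.2: V ≈ 7.43194e+10.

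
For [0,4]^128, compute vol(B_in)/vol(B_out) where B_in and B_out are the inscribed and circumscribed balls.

The radii are 4/2 and 4√128/2, so the volume ratio is (1/√128)^128 = 128^{-128/2} ≈ 1.37582e-135.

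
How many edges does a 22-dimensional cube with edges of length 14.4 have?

The 22-cube has n·2^(n-1) = 22·2^21 = 22·2097152 = 46137344 edges.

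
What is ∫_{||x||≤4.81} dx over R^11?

Volume = π^{11/2}·(4.81)^11/Γ(13/2) ≈ 6.0076e+07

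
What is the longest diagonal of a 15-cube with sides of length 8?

Diagonal = √15 · 8 ≈ 30.9839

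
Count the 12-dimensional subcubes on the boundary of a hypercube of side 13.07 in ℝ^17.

An n-cube has C(n,k)·2^(n-k) k-faces. Here C(17,12)·2^5 = 6188·32 = 198016.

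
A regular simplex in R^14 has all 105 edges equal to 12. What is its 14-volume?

V = (12^14 / 14!) · √((14+1) / 2^14) ≈ 445.62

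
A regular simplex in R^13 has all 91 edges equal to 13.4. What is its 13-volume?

Volume = 13.4^13 · √(14/2^13) / 13! ≈ 2981.61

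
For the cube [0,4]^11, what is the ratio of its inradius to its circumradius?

r_in = 4/2 (half the side); r_out = 4√11/2 (half the diagonal). Ratio = 1/√11 ≈ 0.301511.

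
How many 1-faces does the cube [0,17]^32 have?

Number of 1-faces = C(32,1)·2^(32-1) = 32·2147483648 = 68719476736.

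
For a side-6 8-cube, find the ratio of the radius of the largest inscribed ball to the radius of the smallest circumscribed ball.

Ratio = (s/2)/(s√8/2) = 8^(-1/2) ≈ 0.353553.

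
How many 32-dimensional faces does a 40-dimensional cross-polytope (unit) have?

An n-cross-polytope has 2^(k+1)·C(n,k+1) k-faces. Here 2^33·C(40,33) = 8589934592·18643560 = 160146960962027520.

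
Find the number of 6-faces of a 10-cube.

Number of 6-faces = C(10,6) · 2^(10-6) = 210 · 16 = 3360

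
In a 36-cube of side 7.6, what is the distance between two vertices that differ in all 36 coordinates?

||(7.6,7.6,...,7.6)|| = √(36)·7.6 = 45.6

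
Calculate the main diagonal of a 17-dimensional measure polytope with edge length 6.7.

||(6.7,6.7,...,6.7)|| = √(17)·6.7 ≈ 27.6248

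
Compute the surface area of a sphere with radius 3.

The surface area of an n-ball is 2π^(n/2) r^(n-1) / Γ(n/2). For n=3, r=3: 4πr² = 4π·(3)² ≈ 113.097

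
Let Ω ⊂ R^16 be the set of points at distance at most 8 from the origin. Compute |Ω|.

The n-ball volume is π^(n/2)·r^n/Γ(n/2+1). With n=16, r=8: V = 2199023255552·π^8/315 ≈ 6.62397e+13.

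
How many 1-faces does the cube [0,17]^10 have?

An n-cube has n·2^(n-1) edges. With n = 10: 10·512 = 5120.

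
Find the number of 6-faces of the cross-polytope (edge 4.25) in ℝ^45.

Each 6-face is the convex hull of 7 vertices, one chosen as ±e_i from each of 7 distinct axes: 2^7·C(45,7) = 5808591360.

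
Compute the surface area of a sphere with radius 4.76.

S = n·V_n(r)/r = 3·V_3(4.76)/4.76 (volume-to-surface relation), giving 4πr² = 4π·(4.76)² ≈ 284.724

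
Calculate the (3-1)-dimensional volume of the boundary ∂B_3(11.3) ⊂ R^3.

The surface area of an n-ball is 2π^(n/2) r^(n-1) / Γ(n/2). For n=3, r=11.3: 4πr² = 4π·(11.3)² ≈ 1604.6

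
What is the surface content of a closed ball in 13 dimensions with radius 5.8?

The surface area of an n-ball is 2π^(n/2) r^(n-1) / Γ(n/2). For n=13, r=5.8: 1.71562e+10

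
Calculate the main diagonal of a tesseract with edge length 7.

d = √(7² + 7² + ... + 7²) [4 terms] = √(4·7²) = 7√4 = 14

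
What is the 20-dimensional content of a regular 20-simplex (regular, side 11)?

Volume = 11^20 · √(21/2^20) / 20! ≈ 1.23748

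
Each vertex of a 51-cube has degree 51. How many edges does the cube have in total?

Number of 1-faces = C(51,1)·2^(51-1) = 51·1125899906842624 = 57420895248973824.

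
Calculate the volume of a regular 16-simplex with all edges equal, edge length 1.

V_16 = √(17) · 1^16 / (16! · 2^(16/2)) ≈ 7.69777e-16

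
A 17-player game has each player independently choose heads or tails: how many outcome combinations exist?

An n-cube has 2^n vertices; for n = 17 that is 2^17 = 131072.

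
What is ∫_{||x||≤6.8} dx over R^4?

Volume = π^{4/2}·(6.8)^4/Γ(3) ≈ 10551.3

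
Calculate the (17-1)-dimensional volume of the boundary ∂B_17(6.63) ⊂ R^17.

S_17(6.63) = 2·π^(17/2)·(6.63)^16 / Γ(17/2) ≈ 3.34061e+13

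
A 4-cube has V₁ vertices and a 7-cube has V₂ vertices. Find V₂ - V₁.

V₁ = 2^4 = 16. V₂ = 2^7 = 128. V₂ - V₁ = 112.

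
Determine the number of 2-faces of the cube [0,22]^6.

An n-cube has C(n,k)·2^(n-k) k-faces. Here C(6,2)·2^4 = 15·16 = 240.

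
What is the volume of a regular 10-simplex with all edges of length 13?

V = (13^10 / 10!) · √((10+1) / 2^10) ≈ 3937.47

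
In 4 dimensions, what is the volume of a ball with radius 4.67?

V_4(4.67) = π^(4/2) · (4.67)^4 / Γ(4/2 + 1) ≈ 2347.13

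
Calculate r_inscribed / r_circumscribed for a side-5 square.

For an n-cube of any side s, the inradius is s/2 and the circumradius is s√n/2, so the ratio is 1/√2 ≈ 0.707107.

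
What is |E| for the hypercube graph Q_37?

Each of the 2^37 = 137438953472 vertices has degree 37; total edges = 37·2^37/2 = 2542620639232.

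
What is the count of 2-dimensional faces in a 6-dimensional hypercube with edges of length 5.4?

Number of 2-faces = C(6,2) · 2^(6-2) = 15 · 16 = 240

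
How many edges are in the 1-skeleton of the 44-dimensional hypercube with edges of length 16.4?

The 44-cube has n·2^(n-1) = 44·2^43 = 44·8796093022208 = 387028092977152 edges.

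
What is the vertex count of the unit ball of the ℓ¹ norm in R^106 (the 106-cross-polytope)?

The vertices are ±e_1, ..., ±e_106, so there are 2·106 = 212.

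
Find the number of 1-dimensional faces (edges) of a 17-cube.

Number of 1-faces = C(17,1)·2^(17-1) = 17·65536 = 1114112.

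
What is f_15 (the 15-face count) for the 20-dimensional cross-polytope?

f_15(20-orthoplex) = 2^16 · (20 choose 16) = 317521920.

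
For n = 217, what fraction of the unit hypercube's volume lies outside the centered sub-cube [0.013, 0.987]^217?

1 - (1 - 2·0.013)^217 = 1 - 0.974^217 ≈ 0.996709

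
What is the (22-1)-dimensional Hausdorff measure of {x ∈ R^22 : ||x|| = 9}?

The surface area of an n-ball is 2π^(n/2) r^(n-1) / Γ(n/2). For n=22, r=9: 1350851717672992089·π^11/22400 ≈ 1.77422e+19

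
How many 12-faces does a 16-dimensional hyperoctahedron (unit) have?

f_12(16-orthoplex) = 2^13 · (16 choose 13) = 4587520.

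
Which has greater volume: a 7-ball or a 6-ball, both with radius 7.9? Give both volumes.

V_7(7.9) ≈ 9.0734e+06. V_6(7.9) ≈ 1.25621e+06. The 7-ball is larger.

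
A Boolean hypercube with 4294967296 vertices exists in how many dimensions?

Since 2^n = 4294967296, we have n = 32.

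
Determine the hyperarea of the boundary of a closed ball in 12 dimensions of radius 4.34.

S_12(4.34) = 2·π^(12/2)·(4.34)^11 / Γ(12/2) ≈ 1.64867e+08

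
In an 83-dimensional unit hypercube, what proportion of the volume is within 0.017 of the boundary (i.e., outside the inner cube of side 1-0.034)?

1 - (1 - 2·0.017)^83 = 1 - 0.966^83 ≈ 0.943363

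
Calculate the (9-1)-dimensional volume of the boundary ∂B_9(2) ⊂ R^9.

The surface area of an n-ball is 2π^(n/2) r^(n-1) / Γ(n/2). For n=9, r=2: 8192·π^4/105 ≈ 7599.76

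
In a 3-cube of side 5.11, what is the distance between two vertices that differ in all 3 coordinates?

The space diagonal of an n-cube of side s is s√n. Here 5.11·√3 ≈ 8.85078.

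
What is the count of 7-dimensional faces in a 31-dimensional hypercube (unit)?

Choose 7 of 31 axes to span the face (C(31,7) = 2629575 ways), then fix each of the remaining 24 coordinates at one of its two extreme values (2^24 = 16777216 ways): 2629575·16777216 = 44116947763200.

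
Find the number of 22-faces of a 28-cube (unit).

Choose 22 of 28 axes to span the face (C(28,22) = 376740 ways), then fix each of the remaining 6 coordinates at one of its two extreme values (2^6 = 64 ways): 376740·64 = 24111360.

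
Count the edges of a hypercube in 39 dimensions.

An n-cube has n·2^(n-1) edges. With n = 39: 39·274877906944 = 10720238370816.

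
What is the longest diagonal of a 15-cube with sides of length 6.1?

Diagonal = √15 · 6.1 ≈ 23.6252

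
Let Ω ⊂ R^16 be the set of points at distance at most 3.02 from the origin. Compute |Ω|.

Volume = π^{16/2}·(3.02)^16/Γ(9) ≈ 1.12665e+07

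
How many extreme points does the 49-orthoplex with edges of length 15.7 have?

Number of vertices = 2n = 98.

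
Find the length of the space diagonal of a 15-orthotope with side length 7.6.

d = √(7.6² + 7.6² + ... + 7.6²) [15 terms] = √(15·7.6²) = 7.6√15 ≈ 29.4347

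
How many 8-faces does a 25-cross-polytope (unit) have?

f_8(25-orthoplex) = 2^9 · (25 choose 9) = 1046003200.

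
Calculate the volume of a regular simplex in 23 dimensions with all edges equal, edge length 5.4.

Volume = 5.4^23 · √(24/2^23) / 23! ≈ 4.57955e-09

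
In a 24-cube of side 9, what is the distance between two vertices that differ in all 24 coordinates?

The space diagonal of an n-cube of side s is s√n. Here 9·√24 ≈ 44.0908.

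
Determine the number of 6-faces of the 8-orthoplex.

f_6(8-orthoplex) = 2^7 · (8 choose 7) = 1024.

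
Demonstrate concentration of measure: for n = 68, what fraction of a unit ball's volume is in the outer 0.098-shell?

1 - (1-0.098)^68 ≈ 0.9991 ≈ 99.91%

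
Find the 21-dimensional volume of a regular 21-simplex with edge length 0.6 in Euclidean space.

V = (0.6^21 / 21!) · √((21+1) / 2^21) ≈ 1.39068e-27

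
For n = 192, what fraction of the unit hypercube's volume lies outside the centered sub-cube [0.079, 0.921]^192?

1 - (1 - 2·0.079)^192 = 1 - 0.842^192 ≈ 1 - 4.57e-15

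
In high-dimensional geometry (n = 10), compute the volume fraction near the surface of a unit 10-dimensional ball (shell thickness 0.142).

1 - (1-0.142)^10 ≈ 0.783791 ≈ 78.38%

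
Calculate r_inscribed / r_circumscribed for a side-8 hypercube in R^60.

For an n-cube of any side s, the inradius is s/2 and the circumradius is s√n/2, so the ratio is 1/√60 ≈ 0.129099.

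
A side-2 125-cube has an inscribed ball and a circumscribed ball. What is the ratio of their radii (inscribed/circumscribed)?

Ratio = (s/2)/(s√125/2) = 125^(-1/2) ≈ 0.0894427.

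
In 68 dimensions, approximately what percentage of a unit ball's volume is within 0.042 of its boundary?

1 - (1-0.042)^68 ≈ 0.945943 ≈ 94.59%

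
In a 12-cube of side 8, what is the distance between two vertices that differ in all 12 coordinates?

Diagonal = √12 · 8 ≈ 27.7128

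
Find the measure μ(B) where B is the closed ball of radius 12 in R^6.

V = 497664·π^3 ≈ 1.54307e+07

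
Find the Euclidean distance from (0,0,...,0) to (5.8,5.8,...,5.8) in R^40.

Diagonal = √40 · 5.8 ≈ 36.6824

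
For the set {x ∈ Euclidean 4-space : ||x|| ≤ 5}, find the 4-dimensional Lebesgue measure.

The n-ball volume is π^(n/2)·r^n/Γ(n/2+1). With n=4, r=5: V = 625·π^2/2 ≈ 3084.25.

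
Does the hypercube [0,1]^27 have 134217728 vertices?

True. The 27-cube has 2^27 = 134217728 vertices.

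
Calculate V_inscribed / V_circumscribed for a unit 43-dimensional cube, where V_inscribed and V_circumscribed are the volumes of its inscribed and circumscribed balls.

V_in / V_out = (r_in/r_out)^43 = (1/√43)^43 = 43^(-43/2) ≈ 7.59326e-36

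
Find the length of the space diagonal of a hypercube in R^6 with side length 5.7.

||(5.7,5.7,...,5.7)|| = √(6)·5.7 ≈ 13.9621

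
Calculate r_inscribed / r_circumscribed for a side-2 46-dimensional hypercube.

For an n-cube of any side s, the inradius is s/2 and the circumradius is s√n/2, so the ratio is 1/√46 ≈ 0.147442.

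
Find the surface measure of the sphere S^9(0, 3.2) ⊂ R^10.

The surface area of an n-ball is 2π^(n/2) r^(n-1) / Γ(n/2). For n=10, r=3.2: 897259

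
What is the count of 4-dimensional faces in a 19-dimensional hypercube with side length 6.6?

Number of 4-faces = C(19,4) · 2^(19-4) = 3876 · 32768 = 127008768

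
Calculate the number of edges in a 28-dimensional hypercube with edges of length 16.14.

The 28-cube has n·2^(n-1) = 28·2^27 = 28·134217728 = 3758096384 edges.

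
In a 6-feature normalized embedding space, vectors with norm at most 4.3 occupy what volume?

Volume = π^{6/2}·(4.3)^6/Γ(4) ≈ 32667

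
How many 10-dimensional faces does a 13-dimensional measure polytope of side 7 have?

f_10(13-cube) = (13 choose 10) · 2^3 = 2288.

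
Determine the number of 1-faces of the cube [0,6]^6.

f_1(6-cube) = (6 choose 1) · 2^5 = 192.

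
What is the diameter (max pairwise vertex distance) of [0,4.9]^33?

d = √(4.9² + 4.9² + ... + 4.9²) [33 terms] = √(33·4.9²) = 4.9√33 ≈ 28.1484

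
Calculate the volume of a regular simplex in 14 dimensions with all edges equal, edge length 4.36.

V = (4.36^14 / 14!) · √((14+1) / 2^14) ≈ 0.000311342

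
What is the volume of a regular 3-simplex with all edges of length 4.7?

Volume = (√2/12) · 4.7³ = 12.2357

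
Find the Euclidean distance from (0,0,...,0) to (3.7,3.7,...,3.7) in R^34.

Diagonal = √34 · 3.7 ≈ 21.5745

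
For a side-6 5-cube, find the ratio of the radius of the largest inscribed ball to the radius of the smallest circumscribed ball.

r_in = 6/2 (half the side); r_out = 6√5/2 (half the diagonal). Ratio = 1/√5 ≈ 0.447214.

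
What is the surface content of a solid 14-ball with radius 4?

The surface area of an n-ball is 2π^(n/2) r^(n-1) / Γ(n/2). For n=14, r=4: 8388608·π^7/45 ≈ 5.63023e+08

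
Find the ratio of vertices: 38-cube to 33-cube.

The 38-cube has 2^38 = 274877906944 vertices. The 33-cube has 2^33 = 8589934592 vertices. Ratio: 274877906944/8589934592 = 32.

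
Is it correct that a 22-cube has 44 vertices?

False. The 22-cube has 2^22 = 4194304 vertices.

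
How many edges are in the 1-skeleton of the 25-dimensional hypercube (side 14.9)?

An n-cube has n·2^(n-1) edges. With n = 25: 25·16777216 = 419430400.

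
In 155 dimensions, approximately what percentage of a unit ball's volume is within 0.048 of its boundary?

1 - (1-0.048)^155 ≈ 0.999512 ≈ 99.9512%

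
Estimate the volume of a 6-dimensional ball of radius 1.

Volume = π^{6/2}·(1)^6/Γ(4) = π^3/6 ≈ 5.16771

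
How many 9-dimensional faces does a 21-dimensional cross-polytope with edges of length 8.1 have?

Number of 9-faces = 2^(9+1) · C(21,9+1) = 1024 · 352716 = 361181184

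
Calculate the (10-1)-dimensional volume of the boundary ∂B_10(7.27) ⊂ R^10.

S_10(7.27) = 2·π^(10/2)·(7.27)^9 / Γ(10/2) ≈ 1.4467e+09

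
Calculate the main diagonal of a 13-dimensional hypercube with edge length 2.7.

Diagonal = √13 · 2.7 ≈ 9.73499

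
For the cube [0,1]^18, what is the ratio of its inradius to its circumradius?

r_in = 1/2 (half the side); r_out = 1√18/2 (half the diagonal). Ratio = 1/√18 ≈ 0.235702.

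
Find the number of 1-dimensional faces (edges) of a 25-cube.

The 25-cube has n·2^(n-1) = 25·2^24 = 25·16777216 = 419430400 edges.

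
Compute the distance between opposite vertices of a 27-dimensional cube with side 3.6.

Diagonal = √27 · 3.6 ≈ 18.7061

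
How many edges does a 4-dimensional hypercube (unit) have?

An n-cube has n·2^(n-1) edges. With n = 4: 4·8 = 32.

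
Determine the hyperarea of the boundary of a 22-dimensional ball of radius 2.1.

|∂B_22(2.1)| ≈ 947372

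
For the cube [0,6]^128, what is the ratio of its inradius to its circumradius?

r_in / r_out = (6/2) / (6√128/2) = 1/√128 ≈ 0.0883883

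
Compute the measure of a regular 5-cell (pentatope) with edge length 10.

Volume = 10^4 · √(5/2^4) / 4! ≈ 232.924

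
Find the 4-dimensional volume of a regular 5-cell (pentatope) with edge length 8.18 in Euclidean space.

V = (8.18^4 / 4!) · √((4+1) / 2^4) ≈ 104.286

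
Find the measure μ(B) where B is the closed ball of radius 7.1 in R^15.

Volume = π^{15/2}·(7.1)^15/Γ(17/2) ≈ 2.24029e+12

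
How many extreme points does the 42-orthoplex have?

An n-cross-polytope has 2n vertices; here n = 42, giving 84.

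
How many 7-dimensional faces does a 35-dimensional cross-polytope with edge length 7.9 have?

An n-cross-polytope has 2^(k+1)·C(n,k+1) k-faces. Here 2^8·C(35,8) = 256·23535820 = 6025169920.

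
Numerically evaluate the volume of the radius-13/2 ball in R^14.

V = 3937376385699289·π^7/82575360 ≈ 1.44014e+11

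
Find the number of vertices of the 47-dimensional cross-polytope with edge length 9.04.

An n-cross-polytope has 2n vertices; here n = 47, giving 94.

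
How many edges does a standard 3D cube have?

An n-cube has n·2^(n-1) edges. With n = 3: 3·4 = 12.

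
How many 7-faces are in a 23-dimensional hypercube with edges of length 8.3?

Number of 7-faces = C(23,7) · 2^(23-7) = 245157 · 65536 = 16066609152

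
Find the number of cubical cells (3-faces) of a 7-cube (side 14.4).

Choose 3 of 7 axes to span the face (C(7,3) = 35 ways), then fix each of the remaining 4 coordinates at one of its two extreme values (2^4 = 16 ways): 35·16 = 560.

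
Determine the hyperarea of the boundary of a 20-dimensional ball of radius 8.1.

S_20(8.1) = 2·π^(20/2)·(8.1)^19 / Γ(20/2) ≈ 9.41848e+16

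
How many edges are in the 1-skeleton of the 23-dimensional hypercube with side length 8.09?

The 23-cube has n·2^(n-1) = 23·2^22 = 23·4194304 = 96468992 edges.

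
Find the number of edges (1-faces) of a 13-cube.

f_1(13-cube) = (13 choose 1) · 2^12 = 53248.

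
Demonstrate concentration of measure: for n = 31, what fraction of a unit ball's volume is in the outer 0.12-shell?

1 - (1-0.12)^31 ≈ 0.980991 ≈ 98.10%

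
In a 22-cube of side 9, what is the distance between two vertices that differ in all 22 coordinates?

Diagonal = √22 · 9 ≈ 42.2137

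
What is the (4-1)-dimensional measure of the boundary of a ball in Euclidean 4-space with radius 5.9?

The surface area of an n-ball is 2π^(n/2) r^(n-1) / Γ(n/2). For n=4, r=5.9: 4054.02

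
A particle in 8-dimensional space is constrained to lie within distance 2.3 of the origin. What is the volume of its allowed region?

The n-ball volume is π^(n/2)·r^n/Γ(n/2+1). With n=8, r=2.3: V ≈ 3178.42.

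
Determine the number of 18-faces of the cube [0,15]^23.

Number of 18-faces = C(23,18) · 2^(23-18) = 33649 · 32 = 1076768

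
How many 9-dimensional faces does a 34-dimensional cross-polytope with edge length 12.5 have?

f_9(34-orthoplex) = 2^10 · (34 choose 10) = 134275215360.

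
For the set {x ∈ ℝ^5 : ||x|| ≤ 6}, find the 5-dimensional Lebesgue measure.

V = 20736·π^2/5 ≈ 40931.2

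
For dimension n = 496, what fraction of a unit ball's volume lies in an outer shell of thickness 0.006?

1 - (1-0.006)^496 ≈ 0.949459 ≈ 94.95%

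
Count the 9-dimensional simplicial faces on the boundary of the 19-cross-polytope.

An n-cross-polytope has 2^(k+1)·C(n,k+1) k-faces. Here 2^10·C(19,10) = 1024·92378 = 94595072.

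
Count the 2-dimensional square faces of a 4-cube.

An n-cube has C(n,k)·2^(n-k) k-faces. Here C(4,2)·2^2 = 6·4 = 24.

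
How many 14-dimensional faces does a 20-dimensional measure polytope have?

An n-cube has C(n,k)·2^(n-k) k-faces. Here C(20,14)·2^6 = 38760·64 = 2480640.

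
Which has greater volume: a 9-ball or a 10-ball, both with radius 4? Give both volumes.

V_9(4) ≈ 864684. V_10(4) ≈ 2.67404e+06. The 10-ball is larger.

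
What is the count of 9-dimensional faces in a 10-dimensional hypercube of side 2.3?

An n-cube has C(n,k)·2^(n-k) k-faces. Here C(10,9)·2^1 = 10·2 = 20.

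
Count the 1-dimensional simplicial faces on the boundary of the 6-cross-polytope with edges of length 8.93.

An n-cross-polytope has 2^(k+1)·C(n,k+1) k-faces. Here 2^2·C(6,2) = 4·15 = 60.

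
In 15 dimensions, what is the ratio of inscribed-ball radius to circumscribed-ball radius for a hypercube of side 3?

r_in = 3/2 (half the side); r_out = 3√15/2 (half the diagonal). Ratio = 1/√15 ≈ 0.258199.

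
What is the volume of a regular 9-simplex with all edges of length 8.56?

V = (8.56^9 / 9!) · √((9+1) / 2^9) ≈ 95.0311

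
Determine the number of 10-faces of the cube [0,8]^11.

f_10(11-cube) = (11 choose 10) · 2^1 = 22.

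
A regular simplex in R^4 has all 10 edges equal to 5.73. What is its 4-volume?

For a regular n-simplex with edge a, V = (a^n / n!)·√((n+1)/2^n). With a=5.73, n=4: V ≈ 25.1092.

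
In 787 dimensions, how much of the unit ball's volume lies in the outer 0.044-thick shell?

Shell fraction = 1 - (1-0.044)^787 ≈ 1 - 4.172e-16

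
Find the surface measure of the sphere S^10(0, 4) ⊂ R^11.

The surface area of an n-ball is 2π^(n/2) r^(n-1) / Γ(n/2). For n=11, r=4: 67108864·π^5/945 ≈ 2.17319e+07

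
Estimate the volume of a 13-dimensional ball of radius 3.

V = 7558272·π^6/5005 ≈ 1.45184e+06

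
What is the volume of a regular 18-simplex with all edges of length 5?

For a regular n-simplex with edge a, V = (a^n / n!)·√((n+1)/2^n). With a=5, n=18: V ≈ 5.07254e-06.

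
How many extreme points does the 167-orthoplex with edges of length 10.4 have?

Number of vertices = 2n = 334.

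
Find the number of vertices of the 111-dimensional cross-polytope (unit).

An n-cross-polytope has 2n vertices; here n = 111, giving 222.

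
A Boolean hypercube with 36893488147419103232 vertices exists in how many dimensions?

n = log_2(36893488147419103232) = 65.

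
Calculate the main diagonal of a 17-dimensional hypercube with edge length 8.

Diagonal = √17 · 8 ≈ 32.9848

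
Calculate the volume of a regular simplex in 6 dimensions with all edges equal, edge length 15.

V_6 = √(7) · 15^6 / (6! · 2^(6/2)) ≈ 5232.08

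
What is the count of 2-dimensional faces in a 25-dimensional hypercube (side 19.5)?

Number of 2-faces = C(25,2) · 2^(25-2) = 300 · 8388608 = 2516582400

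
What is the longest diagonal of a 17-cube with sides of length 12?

Diagonal = √17 · 12 ≈ 49.4773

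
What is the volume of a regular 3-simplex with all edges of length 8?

Volume = (√2/12) · 8³ = 60.3398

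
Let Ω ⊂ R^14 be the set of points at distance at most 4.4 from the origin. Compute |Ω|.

Volume = π^{14/2}·(4.4)^14/Γ(8) ≈ 6.1088e+08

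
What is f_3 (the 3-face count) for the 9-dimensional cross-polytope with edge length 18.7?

f_3(9-orthoplex) = 2^4 · (9 choose 4) = 2016.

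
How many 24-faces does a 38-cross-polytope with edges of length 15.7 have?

Each 24-face is the convex hull of 25 vertices, one chosen as ±e_i from each of 25 distinct axes: 2^25·C(38,25) = 181695581490511872.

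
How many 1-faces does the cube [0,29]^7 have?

An n-cube has n·2^(n-1) edges. With n = 7: 7·64 = 448.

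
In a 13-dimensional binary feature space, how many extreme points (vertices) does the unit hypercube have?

The 13-cube has 2^13 = 8192 vertices.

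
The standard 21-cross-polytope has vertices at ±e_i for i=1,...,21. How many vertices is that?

An n-cross-polytope has 2n vertices; here n = 21, giving 42.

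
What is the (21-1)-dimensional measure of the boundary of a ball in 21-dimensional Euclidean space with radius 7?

S_21(7) = 2·π^(21/2)·(7)^20 / Γ(21/2) = 23344937339644196864·π^10/93532725 ≈ 2.33737e+16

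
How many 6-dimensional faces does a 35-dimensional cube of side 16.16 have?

An n-cube has C(n,k)·2^(n-k) k-faces. Here C(35,6)·2^29 = 1623160·536870912 = 871427389521920.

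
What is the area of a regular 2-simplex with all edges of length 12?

Area = (√3/4) · 12² = 62.3538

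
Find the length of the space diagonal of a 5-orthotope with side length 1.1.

Diagonal = √5 · 1.1 ≈ 2.45967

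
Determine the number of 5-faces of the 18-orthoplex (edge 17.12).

f_5(18-orthoplex) = 2^6 · (18 choose 6) = 1188096.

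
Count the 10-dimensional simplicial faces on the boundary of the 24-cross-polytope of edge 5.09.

Number of 10-faces = 2^(10+1) · C(24,10+1) = 2048 · 2496144 = 5112102912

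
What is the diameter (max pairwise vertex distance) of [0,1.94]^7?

d = √(1.94² + 1.94² + ... + 1.94²) [7 terms] = √(7·1.94²) = 1.94√7 ≈ 5.13276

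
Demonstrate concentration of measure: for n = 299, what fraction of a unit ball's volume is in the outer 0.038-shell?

1 - (1-0.038)^299 ≈ 0.999991 ≈ 99.999068%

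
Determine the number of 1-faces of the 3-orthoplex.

An n-cross-polytope has 2^(k+1)·C(n,k+1) k-faces. Here 2^2·C(3,2) = 4·3 = 12.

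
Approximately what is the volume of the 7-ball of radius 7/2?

The n-ball volume is π^(n/2)·r^n/Γ(n/2+1). With n=7, r=7/2: V = 117649·π^3/120 ≈ 30398.8.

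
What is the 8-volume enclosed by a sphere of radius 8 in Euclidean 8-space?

Volume = π^{8/2}·(8)^8/Γ(5) = 2097152·π^4/3 ≈ 6.80939e+07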